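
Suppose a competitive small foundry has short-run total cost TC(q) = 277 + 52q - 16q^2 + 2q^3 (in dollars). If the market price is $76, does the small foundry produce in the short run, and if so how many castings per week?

Produce at q = 6

Variable cost is VC = 52q - 16q^2 + 2q^3, so AVC = VC/q = 52 - 16q + 2q^2 and MC = dTC/dq = 52 - 32q + 6q^2.
AVC hits its minimum where MC = AVC, at q = 4, giving min AVC = 52 - 16·4 + 2·4^2 = $20.
P = $76 exceeds min AVC = $20, so the firm stays open.
Solving P = MC: -24 - 32q + 6q^2 = 0 ⇒ q = -2/3 or 6. On the upward-sloping branch, q* = 6.
Check: AVC at q = 6 is $28 ≤ P, so revenue covers variable cost.
Profit = P·q − TC = 76·6 − 445 = $11.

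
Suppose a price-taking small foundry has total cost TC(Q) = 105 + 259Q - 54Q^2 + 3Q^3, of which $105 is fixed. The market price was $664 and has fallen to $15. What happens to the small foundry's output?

Output falls from 15 to 0 (the firm shuts down)

AVC = 259 - 54Q + 3Q^2, minimized at Q = 9 where min AVC = $16. MC = 259 - 108Q + 9Q^2.
At P = $664 ≥ min AVC, set P = MC on the rising branch: Q = 15.
At P = $15 < min AVC = $16, price no longer covers variable cost at any output, so the firm shuts down: Q = 0.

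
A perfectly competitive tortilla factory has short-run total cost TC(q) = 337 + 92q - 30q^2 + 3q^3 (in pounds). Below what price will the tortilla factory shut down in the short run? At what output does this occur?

£17 per unit, at q = 5

The firm shuts down when price falls below the minimum of average variable cost. AVC = VC/q = 92 - 30q + 3q^2.
dAVC/dq = -30 + 6q = 0 gives q = 5. min AVC = 92 - 30·5 + 3·5^2 = 17.
For P < £17 the firm produces nothing.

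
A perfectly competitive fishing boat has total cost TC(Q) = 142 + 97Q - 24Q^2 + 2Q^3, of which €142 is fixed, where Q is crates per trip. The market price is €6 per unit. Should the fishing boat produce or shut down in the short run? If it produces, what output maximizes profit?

Strip out fixed cost: VC = 97Q - 24Q^2 + 2Q^3. Then AVC = 97 - 24Q + 2Q^2 and MC = 97 - 48Q + 6Q^2.
The AVC parabola has its vertex at Q = 24/4 = 6, where AVC = 97 - 24·6 + 2·6^2 = €25.
P = €6 lies below min AVC = €25; no output level covers variable cost.
Shutting down limits the loss to fixed cost, €142.

Shut down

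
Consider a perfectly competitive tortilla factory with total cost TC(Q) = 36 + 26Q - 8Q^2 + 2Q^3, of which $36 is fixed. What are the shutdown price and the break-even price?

Shutdown price = $18; break-even price = $32

Shutdown price = min AVC. AVC = 26 - 8Q + 2Q^2, with vertex at Q = 2 and minimum $18.
ATC = 36/Q + 26 - 8Q + 2Q^2. Setting dATC/dQ = −36/Q^2 − 8 + 4Q = 0 gives Q = 3 (since 4·3^3 − 8·3^2 = 36).
min ATC = 36/3 + 26 − 8·3 + 2·3^2 = $32. That is the break-even price.
Between these two prices the firm operates at a loss; above $32 it earns a profit.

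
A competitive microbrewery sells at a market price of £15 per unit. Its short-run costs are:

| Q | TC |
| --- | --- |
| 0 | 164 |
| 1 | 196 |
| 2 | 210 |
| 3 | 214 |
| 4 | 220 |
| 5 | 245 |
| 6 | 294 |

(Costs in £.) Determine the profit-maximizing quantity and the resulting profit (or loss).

Tabulate TR − TC: Q=0: -164; Q=1: -181; Q=2: -180; Q=3: -169; Q=4: -160; Q=5: -170; Q=6: -204.
Profit is maximized at Q = 4. AVC there is 56/4 = £14 ≤ P, so producing beats shutting down (which would give -£164).

Q = 4; profit = -£160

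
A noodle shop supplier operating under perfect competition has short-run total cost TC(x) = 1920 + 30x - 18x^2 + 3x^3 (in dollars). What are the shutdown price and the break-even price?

Shutdown price = $3; break-even price = $318

AVC = 30 - 18x + 3x^2; minimized at x = 3, giving min AVC = $3. That is the shutdown price.
ATC = 1920/x + 30 - 18x + 3x^2. Setting dATC/dx = −1920/x^2 − 18 + 6x = 0 gives x = 8 (since 6·8^3 − 18·8^2 = 1920).
min ATC = 1920/8 + 30 − 18·8 + 3·8^2 = $318. That is the break-even price.
For $3 ≤ P < $318 the firm produces at a loss; below $3 it shuts down.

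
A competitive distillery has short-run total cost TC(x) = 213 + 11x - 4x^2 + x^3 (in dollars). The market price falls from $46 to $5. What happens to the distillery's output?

Output falls from 5 to 0 (the firm shuts down)

MC = 11 - 8x + 3x^2; the shutdown threshold is min AVC = $7 (at x = 2).
With P = $46 above the shutdown price, P = MC gives x = 5.
At P = $5 < min AVC = $7, price no longer covers variable cost at any output, so the firm shuts down: x = 0.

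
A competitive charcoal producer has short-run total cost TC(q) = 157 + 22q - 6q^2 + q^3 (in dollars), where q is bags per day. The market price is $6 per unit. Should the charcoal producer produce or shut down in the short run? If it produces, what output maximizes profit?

Shut down

Strip out fixed cost: VC = 22q - 6q^2 + q^3. Then AVC = 22 - 6q + q^2 and MC = 22 - 12q + 3q^2.
AVC hits its minimum where MC = AVC, at q = 3, giving min AVC = 22 - 6·3 + 3^2 = $13.
Since P = $6 < min AVC = $13, price fails to cover variable cost at any output.
Best response: produce nothing and absorb the $157 fixed cost.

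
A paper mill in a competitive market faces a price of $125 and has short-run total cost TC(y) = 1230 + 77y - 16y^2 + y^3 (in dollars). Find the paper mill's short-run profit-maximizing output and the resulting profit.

Profit = -$78 at y = 12

AVC = 77 - 16y + y^2 has its minimum $13 at y = 8; price $125 clears that bar, so the firm operates.
MC = 77 - 32y + 3y^2. Setting P = MC and taking the root on the rising branch gives y* = 12.
TR = 125·12 = 1500. TC = 1230 + 348 = 1578. Profit = 1500 − 1578 = -$78.
By producing, the firm covers all variable cost plus $1152 of fixed cost; shutting down would lose the full $1230.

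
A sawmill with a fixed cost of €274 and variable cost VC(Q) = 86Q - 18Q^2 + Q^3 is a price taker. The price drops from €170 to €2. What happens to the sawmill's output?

AVC = 86 - 18Q + Q^2, minimized at Q = 9 where min AVC = €5. MC = 86 - 36Q + 3Q^2.
At P = €170 ≥ min AVC, set P = MC on the rising branch: Q = 14.
At P = €2 < min AVC = €5, price no longer covers variable cost at any output, so the firm shuts down: Q = 0.

Output falls from 14 to 0 (the firm shuts down)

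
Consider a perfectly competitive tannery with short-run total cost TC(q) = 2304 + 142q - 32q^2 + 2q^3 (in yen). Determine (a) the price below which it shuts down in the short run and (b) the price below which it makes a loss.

AVC = 142 - 32q + 2q^2; minimized at q = 8, giving min AVC = ¥14. That is the shutdown price.
ATC = 2304/q + 142 - 32q + 2q^2. Setting dATC/dq = −2304/q^2 − 32 + 4q = 0 gives q = 12 (since 4·12^3 − 32·12^2 = 2304).
min ATC = 2304/12 + 142 − 32·12 + 2·12^2 = ¥238. That is the break-even price.
Between these two prices the firm operates at a loss; above ¥238 it earns a profit.

Shutdown price = ¥14; break-even price = ¥238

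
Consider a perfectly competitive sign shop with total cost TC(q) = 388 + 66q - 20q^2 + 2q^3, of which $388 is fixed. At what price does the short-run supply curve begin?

$16 per unit

The firm shuts down when price falls below the minimum of average variable cost. AVC = VC/q = 66 - 20q + 2q^2.
dAVC/dq = -20 + 4q = 0 gives q = 5. min AVC = 66 - 20·5 + 2·5^2 = 16.
For P < $16 the firm produces nothing.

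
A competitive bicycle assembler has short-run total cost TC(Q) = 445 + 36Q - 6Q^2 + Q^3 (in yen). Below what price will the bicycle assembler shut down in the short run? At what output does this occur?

The shutdown price is the minimum of AVC. VC = 36Q - 6Q^2 + Q^3, so AVC = 36 - 6Q + Q^2.
dAVC/dQ = -6 + 2Q = 0 gives Q = 3. min AVC = 36 - 6·3 + 3^2 = 27.
For P < ¥27 the firm produces nothing.

¥27 per unit, at Q = 3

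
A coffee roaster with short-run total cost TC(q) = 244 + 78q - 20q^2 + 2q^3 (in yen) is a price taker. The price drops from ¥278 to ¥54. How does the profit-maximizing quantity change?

AVC = 78 - 20q + 2q^2, minimized at q = 5 where min AVC = ¥28. MC = 78 - 40q + 6q^2.
With P = ¥278 above the shutdown price, P = MC gives q = 10.
At P = ¥54 ≥ min AVC, set P = MC: q = 6. The firm stays open but cuts output.

Output falls from 10 to 6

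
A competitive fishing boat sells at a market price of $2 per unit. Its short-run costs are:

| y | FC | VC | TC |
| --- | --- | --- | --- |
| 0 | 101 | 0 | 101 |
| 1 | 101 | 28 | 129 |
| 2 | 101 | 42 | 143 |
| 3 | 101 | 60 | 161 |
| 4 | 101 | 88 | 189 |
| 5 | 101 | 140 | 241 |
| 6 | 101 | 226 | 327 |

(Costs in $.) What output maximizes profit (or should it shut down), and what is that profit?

y = 0 (shut down); profit = -$101

Profit at each row (π = 2y − TC): y=0: -101; y=1: -127; y=2: -139; y=3: -155; y=4: -181; y=5: -231; y=6: -315.
Profit is highest at y = 0. Equivalently, the lowest AVC in the table is 60/3 ≈ $20 at y = 3, and P = $2 falls below it — price never covers variable cost, so the firm shuts down and loses only its fixed cost.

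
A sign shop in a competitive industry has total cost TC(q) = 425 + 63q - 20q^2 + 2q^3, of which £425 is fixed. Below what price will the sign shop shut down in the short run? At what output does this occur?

The firm shuts down when price falls below the minimum of average variable cost. AVC = VC/q = 63 - 20q + 2q^2.
dAVC/dq = -20 + 4q = 0 gives q = 5. min AVC = 63 - 20·5 + 2·5^2 = 13.
For P < £13 the firm produces nothing.

£13 per unit, at q = 5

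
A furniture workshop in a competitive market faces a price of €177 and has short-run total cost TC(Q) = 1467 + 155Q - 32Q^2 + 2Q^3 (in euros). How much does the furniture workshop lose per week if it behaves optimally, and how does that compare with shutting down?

Profit = -€15 at Q = 11

AVC = 155 - 32Q + 2Q^2; min AVC = €27 at Q = 8. Since P = €177 ≥ min AVC, the firm produces.
MC = 155 - 64Q + 6Q^2. Setting P = MC and taking the root on the rising branch gives Q* = 11.
TR = 177·11 = 1947. TC = 1467 + 495 = 1962. Profit = 1947 − 1962 = -€15.
That loss of €15 beats the €1467 the firm would lose by shutting down; producing recovers €1452 of fixed cost.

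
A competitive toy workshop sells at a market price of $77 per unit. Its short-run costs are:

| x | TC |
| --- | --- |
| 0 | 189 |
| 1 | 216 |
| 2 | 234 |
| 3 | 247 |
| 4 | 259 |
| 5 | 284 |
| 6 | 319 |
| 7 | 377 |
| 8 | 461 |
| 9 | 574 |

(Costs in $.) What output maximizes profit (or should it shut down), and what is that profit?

Tabulate TR − TC: x=0: -189; x=1: -139; x=2: -80; x=3: -16; x=4: 49; x=5: 101; x=6: 143; x=7: 162; x=8: 155; x=9: 119.
Profit is maximized at x = 7. AVC there is 188/7 = $26.86 ≤ P, so producing beats shutting down (which would give -$189).

x = 7; profit = $162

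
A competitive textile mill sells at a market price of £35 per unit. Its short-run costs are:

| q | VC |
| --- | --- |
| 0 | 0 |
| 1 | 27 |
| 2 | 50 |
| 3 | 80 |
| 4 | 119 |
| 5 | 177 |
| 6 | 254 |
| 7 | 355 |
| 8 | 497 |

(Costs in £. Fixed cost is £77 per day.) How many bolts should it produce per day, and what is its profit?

q = 3; profit = -£52

Profit at each row (π = 35q − TC): q=0: -77; q=1: -69; q=2: -57; q=3: -52; q=4: -56; q=5: -79; q=6: -121; q=7: -187; q=8: -294.
Profit is maximized at q = 3. AVC there is 80/3 = £26.67 ≤ P, so producing beats shutting down (which would give -£77).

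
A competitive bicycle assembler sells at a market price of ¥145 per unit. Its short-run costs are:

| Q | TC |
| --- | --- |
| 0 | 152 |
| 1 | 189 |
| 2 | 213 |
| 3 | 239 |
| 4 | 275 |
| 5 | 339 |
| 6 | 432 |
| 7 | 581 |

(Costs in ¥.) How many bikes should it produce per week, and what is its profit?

Q = 6; profit = ¥438

Compute π = P·Q − TC at each output: Q=0: -152; Q=1: -44; Q=2: 77; Q=3: 196; Q=4: 305; Q=5: 386; Q=6: 438; Q=7: 434.
Profit is maximized at Q = 6. AVC there is 280/6 = ¥46.67 ≤ P, so producing beats shutting down (which would give -¥152).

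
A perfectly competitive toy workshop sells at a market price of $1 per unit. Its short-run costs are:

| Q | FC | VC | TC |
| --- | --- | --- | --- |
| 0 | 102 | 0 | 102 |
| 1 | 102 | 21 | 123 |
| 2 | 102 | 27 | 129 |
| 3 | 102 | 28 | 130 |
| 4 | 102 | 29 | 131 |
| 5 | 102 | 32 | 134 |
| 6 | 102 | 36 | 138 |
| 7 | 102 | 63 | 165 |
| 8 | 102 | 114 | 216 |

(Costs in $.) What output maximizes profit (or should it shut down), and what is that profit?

Q = 0 (shut down); profit = -$102

Profit at each row (π = 1Q − TC): Q=0: -102; Q=1: -122; Q=2: -127; Q=3: -127; Q=4: -127; Q=5: -129; Q=6: -132; Q=7: -158; Q=8: -208.
Profit is highest at Q = 0. Equivalently, the lowest AVC in the table is 36/6 ≈ $6 at Q = 6, and P = $1 falls below it — price never covers variable cost, so the firm shuts down and loses only its fixed cost.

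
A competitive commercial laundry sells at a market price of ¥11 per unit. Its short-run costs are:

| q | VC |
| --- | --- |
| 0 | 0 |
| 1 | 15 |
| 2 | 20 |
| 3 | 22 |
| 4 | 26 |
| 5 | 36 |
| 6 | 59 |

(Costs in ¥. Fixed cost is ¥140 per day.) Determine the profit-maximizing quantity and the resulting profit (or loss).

q = 5; profit = -¥121

Profit at each row (π = 11q − TC): q=0: -140; q=1: -144; q=2: -138; q=3: -129; q=4: -122; q=5: -121; q=6: -133.
Profit is maximized at q = 5. AVC there is 36/5 = ¥7.20 ≤ P, so producing beats shutting down (which would give -¥140).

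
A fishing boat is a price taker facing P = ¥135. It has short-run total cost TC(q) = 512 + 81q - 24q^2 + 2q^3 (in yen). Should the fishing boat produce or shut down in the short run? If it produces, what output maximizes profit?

Strip out fixed cost: VC = 81q - 24q^2 + 2q^3. Then AVC = 81 - 24q + 2q^2 and MC = 81 - 48q + 6q^2.
AVC is minimized where dAVC/dq = -24 + 4q = 0, at q = 6; min AVC = 81 - 24·6 + 2·6^2 = ¥9.
Since P = ¥135 ≥ min AVC = ¥9, price covers variable cost and the firm should produce.
Solving P = MC: -54 - 48q + 6q^2 = 0 ⇒ q = -1 or 9. On the upward-sloping branch, q* = 9.
Check: AVC at q = 9 is ¥27 ≤ P, so revenue covers variable cost.
Profit = P·q − TC = 135·9 − 755 = ¥460.

Produce at q = 9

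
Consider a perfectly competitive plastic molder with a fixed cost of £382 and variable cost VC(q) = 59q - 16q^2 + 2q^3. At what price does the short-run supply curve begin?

Short-run supply begins at min AVC. From VC = 59q - 16q^2 + 2q^3, AVC = 59 - 16q + 2q^2.
At the minimum of AVC, MC = AVC. MC = 59 - 32q + 6q^2; setting MC = AVC gives 4q^2 - 16q = 0, so q = 4. min AVC = 27.
So the shutdown price is £27.

£27 per unit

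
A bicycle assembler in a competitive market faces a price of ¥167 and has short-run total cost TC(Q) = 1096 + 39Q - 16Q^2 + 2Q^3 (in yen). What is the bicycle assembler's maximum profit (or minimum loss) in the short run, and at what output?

Profit = -¥72 at Q = 8

AVC = 39 - 16Q + 2Q^2 has its minimum ¥7 at Q = 4; price ¥167 clears that bar, so the firm operates.
MC = 39 - 32Q + 6Q^2. Setting P = MC and taking the root on the rising branch gives Q* = 8.
TR = 167·8 = 1336. TC = 1096 + 312 = 1408. Profit = 1336 − 1408 = -¥72.
Shutting down would mean losing the fixed cost of ¥1096, so operating at a loss of ¥72 is better by ¥1024.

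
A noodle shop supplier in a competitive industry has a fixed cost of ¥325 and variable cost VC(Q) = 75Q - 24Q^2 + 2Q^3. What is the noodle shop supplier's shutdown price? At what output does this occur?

¥3 per unit, at Q = 6

The shutdown price is the minimum of AVC. VC = 75Q - 24Q^2 + 2Q^3, so AVC = 75 - 24Q + 2Q^2.
At the minimum of AVC, MC = AVC. MC = 75 - 48Q + 6Q^2; setting MC = AVC gives 4Q^2 - 24Q = 0, so Q = 6. min AVC = 3.
For P < ¥3 the firm produces nothing.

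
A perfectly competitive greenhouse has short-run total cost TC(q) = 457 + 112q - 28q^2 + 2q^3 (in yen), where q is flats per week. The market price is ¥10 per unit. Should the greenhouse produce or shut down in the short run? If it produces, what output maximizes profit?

Shut down

Variable cost is VC = 112q - 28q^2 + 2q^3, so AVC = VC/q = 112 - 28q + 2q^2 and MC = dTC/dq = 112 - 56q + 6q^2.
AVC hits its minimum where MC = AVC, at q = 7, giving min AVC = 112 - 28·7 + 2·7^2 = ¥14.
Since P = ¥10 < min AVC = ¥14, price fails to cover variable cost at any output.
Best response: produce nothing and absorb the ¥457 fixed cost.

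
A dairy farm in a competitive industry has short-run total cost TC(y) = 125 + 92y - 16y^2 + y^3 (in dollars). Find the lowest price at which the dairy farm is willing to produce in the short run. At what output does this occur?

The firm shuts down when price falls below the minimum of average variable cost. AVC = VC/y = 92 - 16y + y^2.
At the minimum of AVC, MC = AVC. MC = 92 - 32y + 3y^2; setting MC = AVC gives 2y^2 - 16y = 0, so y = 8. min AVC = 28.
The firm shuts down for any P below $28.

$28 per unit, at y = 8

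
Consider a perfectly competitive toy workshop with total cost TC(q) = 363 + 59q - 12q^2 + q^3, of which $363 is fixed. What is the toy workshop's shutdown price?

$23 per unit

The shutdown price is the minimum of AVC. VC = 59q - 12q^2 + q^3, so AVC = 59 - 12q + q^2.
At the minimum of AVC, MC = AVC. MC = 59 - 24q + 3q^2; setting MC = AVC gives 2q^2 - 12q = 0, so q = 6. min AVC = 23.
The firm shuts down for any P below $23.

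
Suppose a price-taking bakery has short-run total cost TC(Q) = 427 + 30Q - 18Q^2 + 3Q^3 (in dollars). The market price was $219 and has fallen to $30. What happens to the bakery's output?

Output falls from 7 to 4

MC = 30 - 36Q + 9Q^2; the shutdown threshold is min AVC = $3 (at Q = 3).
At P = $219 ≥ min AVC, set P = MC on the rising branch: Q = 7.
At P = $30 ≥ min AVC, set P = MC: Q = 4. The firm stays open but cuts output.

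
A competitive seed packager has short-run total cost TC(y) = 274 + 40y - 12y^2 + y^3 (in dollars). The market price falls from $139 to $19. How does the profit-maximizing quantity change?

Output falls from 11 to 7

MC = 40 - 24y + 3y^2; the shutdown threshold is min AVC = $4 (at y = 6).
With P = $139 above the shutdown price, P = MC gives y = 11.
At P = $19 ≥ min AVC, set P = MC: y = 7. The firm stays open but cuts output.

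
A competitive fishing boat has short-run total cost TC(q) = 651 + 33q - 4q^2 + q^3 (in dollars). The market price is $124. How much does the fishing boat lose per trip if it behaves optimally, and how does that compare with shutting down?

AVC = 33 - 4q + q^2 has its minimum $29 at q = 2; price $124 clears that bar, so the firm operates.
MC = 33 - 8q + 3q^2. Setting P = MC and taking the root on the rising branch gives q* = 7.
TR = 124·7 = 868. TC = 651 + 378 = 1029. Profit = 868 − 1029 = -$161.
By producing, the firm covers all variable cost plus $490 of fixed cost; shutting down would lose the full $651.

Profit = -$161 at q = 7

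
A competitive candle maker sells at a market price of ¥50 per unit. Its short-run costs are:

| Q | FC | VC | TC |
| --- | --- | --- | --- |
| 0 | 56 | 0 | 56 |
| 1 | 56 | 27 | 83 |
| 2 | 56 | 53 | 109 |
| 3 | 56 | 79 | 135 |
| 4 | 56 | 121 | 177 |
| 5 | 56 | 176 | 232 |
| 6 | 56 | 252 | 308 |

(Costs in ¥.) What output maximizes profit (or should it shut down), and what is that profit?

Tabulate TR − TC: Q=0: -56; Q=1: -33; Q=2: -9; Q=3: 15; Q=4: 23; Q=5: 18; Q=6: -8.
Profit is maximized at Q = 4. AVC there is 121/4 = ¥30.25 ≤ P, so producing beats shutting down (which would give -¥56).

Q = 4; profit = ¥23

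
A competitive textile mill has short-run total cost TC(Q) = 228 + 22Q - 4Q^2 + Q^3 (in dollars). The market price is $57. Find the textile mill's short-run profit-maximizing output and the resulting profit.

AVC = 22 - 4Q + Q^2 has its minimum $18 at Q = 2; price $57 clears that bar, so the firm operates.
MC = 22 - 8Q + 3Q^2. Setting P = MC and taking the root on the rising branch gives Q* = 5.
TR = 57·5 = 285. TC = 228 + 135 = 363. Profit = 285 − 363 = -$78.
By producing, the firm covers all variable cost plus $150 of fixed cost; shutting down would lose the full $228.

Profit = -$78 at Q = 5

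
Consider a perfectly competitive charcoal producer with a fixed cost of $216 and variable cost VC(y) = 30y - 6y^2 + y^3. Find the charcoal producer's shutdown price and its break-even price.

Shutdown price = $21; break-even price = $66

AVC = 30 - 6y + y^2; minimized at y = 3, giving min AVC = $21. That is the shutdown price.
ATC = 216/y + 30 - 6y + y^2. Setting dATC/dy = −216/y^2 − 6 + 2y = 0 gives y = 6 (since 2·6^3 − 6·6^2 = 216).
min ATC = 216/6 + 30 − 6·6 + 6^2 = $66. That is the break-even price.
For $21 ≤ P < $66 the firm produces at a loss; below $21 it shuts down.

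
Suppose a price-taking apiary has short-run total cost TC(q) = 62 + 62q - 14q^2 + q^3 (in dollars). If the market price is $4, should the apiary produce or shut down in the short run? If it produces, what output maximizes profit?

From TC, MC = TC'(q) = 62 - 28q + 3q^2 and AVC = VC/q = 62 - 14q + q^2.
AVC hits its minimum where MC = AVC, at q = 7, giving min AVC = 62 - 14·7 + 7^2 = $13.
Since P = $4 < min AVC = $13, price fails to cover variable cost at any output.
The firm minimizes its loss by shutting down and losing only its fixed cost of $62.

Shut down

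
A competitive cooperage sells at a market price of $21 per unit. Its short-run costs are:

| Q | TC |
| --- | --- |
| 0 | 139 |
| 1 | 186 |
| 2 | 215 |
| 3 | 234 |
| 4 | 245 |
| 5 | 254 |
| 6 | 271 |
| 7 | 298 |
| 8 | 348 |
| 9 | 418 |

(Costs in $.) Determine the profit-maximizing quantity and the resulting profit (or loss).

Q = 0 (shut down); profit = -$139

Profit at each row (π = 21Q − TC): Q=0: -139; Q=1: -165; Q=2: -173; Q=3: -171; Q=4: -161; Q=5: -149; Q=6: -145; Q=7: -151; Q=8: -180; Q=9: -229.
Profit is highest at Q = 0. Equivalently, the lowest AVC in the table is 132/6 ≈ $22 at Q = 6, and P = $21 falls below it — price never covers variable cost, so the firm shuts down and loses only its fixed cost.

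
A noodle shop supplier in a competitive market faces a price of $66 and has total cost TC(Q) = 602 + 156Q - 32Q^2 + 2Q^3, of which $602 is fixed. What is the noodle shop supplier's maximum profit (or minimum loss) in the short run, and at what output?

AVC = 156 - 32Q + 2Q^2 has its minimum $28 at Q = 8; price $66 clears that bar, so the firm operates.
With MC = 156 - 64Q + 6Q^2, P = MC on the upward-sloping part at Q* = 9.
TR = 66·9 = 594. TC = 602 + 270 = 872. Profit = 594 − 872 = -$278.
Shutting down would mean losing the fixed cost of $602, so operating at a loss of $278 is better by $324.

Profit = -$278 at Q = 9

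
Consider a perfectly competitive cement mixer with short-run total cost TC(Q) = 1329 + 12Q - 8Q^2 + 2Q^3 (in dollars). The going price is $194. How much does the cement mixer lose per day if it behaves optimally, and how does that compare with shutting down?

AVC = 12 - 8Q + 2Q^2 has its minimum $4 at Q = 2; price $194 clears that bar, so the firm operates.
MC = 12 - 16Q + 6Q^2. Setting P = MC and taking the root on the rising branch gives Q* = 7.
TR = 194·7 = 1358. TC = 1329 + 378 = 1707. Profit = 1358 − 1707 = -$349.
That loss of $349 beats the $1329 the firm would lose by shutting down; producing recovers $980 of fixed cost.

Profit = -$349 at Q = 7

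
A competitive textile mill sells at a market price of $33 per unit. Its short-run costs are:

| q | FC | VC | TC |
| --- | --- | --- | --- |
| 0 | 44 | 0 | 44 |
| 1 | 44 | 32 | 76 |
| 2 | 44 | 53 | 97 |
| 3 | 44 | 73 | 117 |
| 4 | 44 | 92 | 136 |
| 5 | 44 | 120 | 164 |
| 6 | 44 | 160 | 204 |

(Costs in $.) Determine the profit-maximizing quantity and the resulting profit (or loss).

Profit at each row (π = 33q − TC): q=0: -44; q=1: -43; q=2: -31; q=3: -18; q=4: -4; q=5: 1; q=6: -6.
Profit is maximized at q = 5. AVC there is 120/5 = $24 ≤ P, so producing beats shutting down (which would give -$44).

q = 5; profit = $1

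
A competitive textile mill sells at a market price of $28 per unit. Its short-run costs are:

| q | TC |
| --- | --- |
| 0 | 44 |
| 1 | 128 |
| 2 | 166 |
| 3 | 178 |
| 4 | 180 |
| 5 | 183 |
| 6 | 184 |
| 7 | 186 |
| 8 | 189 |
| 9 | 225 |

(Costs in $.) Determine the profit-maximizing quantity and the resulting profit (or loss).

q = 8; profit = $35

Tabulate TR − TC: q=0: -44; q=1: -100; q=2: -110; q=3: -94; q=4: -68; q=5: -43; q=6: -16; q=7: 10; q=8: 35; q=9: 27.
Profit is maximized at q = 8. AVC there is 145/8 = $18.12 ≤ P, so producing beats shutting down (which would give -$44).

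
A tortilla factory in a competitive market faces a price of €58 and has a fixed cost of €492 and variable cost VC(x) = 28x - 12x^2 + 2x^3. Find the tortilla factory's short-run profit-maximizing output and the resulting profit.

AVC = 28 - 12x + 2x^2 has its minimum €10 at x = 3; price €58 clears that bar, so the firm operates.
With MC = 28 - 24x + 6x^2, P = MC on the upward-sloping part at x* = 5.
TR = 58·5 = 290. TC = 492 + 90 = 582. Profit = 290 − 582 = -€292.
Shutting down would mean losing the fixed cost of €492, so operating at a loss of €292 is better by €200.

Profit = -€292 at x = 5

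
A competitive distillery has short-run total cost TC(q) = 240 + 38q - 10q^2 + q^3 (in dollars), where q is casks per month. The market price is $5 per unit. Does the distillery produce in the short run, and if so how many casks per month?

From TC, MC = TC'(q) = 38 - 20q + 3q^2 and AVC = VC/q = 38 - 10q + q^2.
The AVC parabola has its vertex at q = 10/2 = 5, where AVC = 38 - 10·5 + 5^2 = $13.
Since P = $5 < min AVC = $13, price fails to cover variable cost at any output.
Best response: produce nothing and absorb the $240 fixed cost.

Shut down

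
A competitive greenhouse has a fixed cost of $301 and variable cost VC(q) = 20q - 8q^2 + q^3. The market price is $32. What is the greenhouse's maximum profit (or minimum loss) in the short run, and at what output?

Profit = -$157 at q = 6

AVC = 20 - 8q + q^2; min AVC = $4 at q = 4. Since P = $32 ≥ min AVC, the firm produces.
With MC = 20 - 16q + 3q^2, P = MC on the upward-sloping part at q* = 6.
TR = 32·6 = 192. TC = 301 + 48 = 349. Profit = 192 − 349 = -$157.
Shutting down would mean losing the fixed cost of $301, so operating at a loss of $157 is better by $144.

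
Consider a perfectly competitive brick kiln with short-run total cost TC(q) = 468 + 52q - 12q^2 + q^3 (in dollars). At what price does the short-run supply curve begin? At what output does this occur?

$16 per unit, at q = 6

Short-run supply begins at min AVC. From VC = 52q - 12q^2 + q^3, AVC = 52 - 12q + q^2.
At the minimum of AVC, MC = AVC. MC = 52 - 24q + 3q^2; setting MC = AVC gives 2q^2 - 12q = 0, so q = 6. min AVC = 16.
So the shutdown price is $16.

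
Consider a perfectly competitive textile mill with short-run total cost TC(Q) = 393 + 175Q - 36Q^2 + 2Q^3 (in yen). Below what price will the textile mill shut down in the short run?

The shutdown price is the minimum of AVC. VC = 175Q - 36Q^2 + 2Q^3, so AVC = 175 - 36Q + 2Q^2.
dAVC/dQ = -36 + 4Q = 0 gives Q = 9. min AVC = 175 - 36·9 + 2·9^2 = 13.
The firm shuts down for any P below ¥13.

¥13 per unit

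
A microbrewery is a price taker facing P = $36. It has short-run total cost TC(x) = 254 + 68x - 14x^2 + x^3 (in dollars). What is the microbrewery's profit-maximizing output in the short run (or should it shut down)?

Strip out fixed cost: VC = 68x - 14x^2 + x^3. Then AVC = 68 - 14x + x^2 and MC = 68 - 28x + 3x^2.
AVC hits its minimum where MC = AVC, at x = 7, giving min AVC = 68 - 14·7 + 7^2 = $19.
P = $36 exceeds min AVC = $19, so the firm stays open.
P = MC gives 32 - 28x + 3x^2 = 0, with roots 4/3 and 8. Take the larger (rising MC): x* = 8.
Check: AVC at x = 8 is $20 ≤ P, so revenue covers variable cost.
Profit = P·x − TC = 36·8 − 414 = -$126, a loss, but smaller than the $254 fixed cost the firm would lose by shutting down.

Produce at x = 8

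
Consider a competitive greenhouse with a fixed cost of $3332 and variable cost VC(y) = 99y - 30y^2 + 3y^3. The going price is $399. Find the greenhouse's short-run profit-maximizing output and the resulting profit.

AVC = 99 - 30y + 3y^2 has its minimum $24 at y = 5; price $399 clears that bar, so the firm operates.
MC = 99 - 60y + 9y^2. Setting P = MC and taking the root on the rising branch gives y* = 10.
TR = 399·10 = 3990. TC = 3332 + 990 = 4322. Profit = 3990 − 4322 = -$332.
That loss of $332 beats the $3332 the firm would lose by shutting down; producing recovers $3000 of fixed cost.

Profit = -$332 at y = 10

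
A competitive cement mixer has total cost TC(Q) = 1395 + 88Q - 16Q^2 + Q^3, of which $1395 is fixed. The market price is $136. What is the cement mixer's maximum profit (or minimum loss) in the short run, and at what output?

Profit = -$243 at Q = 12

AVC = 88 - 16Q + Q^2 has its minimum $24 at Q = 8; price $136 clears that bar, so the firm operates.
With MC = 88 - 32Q + 3Q^2, P = MC on the upward-sloping part at Q* = 12.
TR = 136·12 = 1632. TC = 1395 + 480 = 1875. Profit = 1632 − 1875 = -$243.
That loss of $243 beats the $1395 the firm would lose by shutting down; producing recovers $1152 of fixed cost.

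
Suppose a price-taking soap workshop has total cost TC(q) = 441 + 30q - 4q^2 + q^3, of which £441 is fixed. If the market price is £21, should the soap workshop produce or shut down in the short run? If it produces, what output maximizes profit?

Shut down

Strip out fixed cost: VC = 30q - 4q^2 + q^3. Then AVC = 30 - 4q + q^2 and MC = 30 - 8q + 3q^2.
AVC is minimized where dAVC/dq = -4 + 2q = 0, at q = 2; min AVC = 30 - 4·2 + 2^2 = £26.
P = £21 lies below min AVC = £26; no output level covers variable cost.
Best response: produce nothing and absorb the £441 fixed cost.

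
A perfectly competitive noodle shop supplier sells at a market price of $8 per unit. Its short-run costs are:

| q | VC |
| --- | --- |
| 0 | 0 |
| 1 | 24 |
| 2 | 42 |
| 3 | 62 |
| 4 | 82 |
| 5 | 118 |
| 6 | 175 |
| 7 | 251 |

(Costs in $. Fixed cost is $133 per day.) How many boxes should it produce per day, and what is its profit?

Compute π = P·q − TC at each output: q=0: -133; q=1: -149; q=2: -159; q=3: -171; q=4: -183; q=5: -211; q=6: -260; q=7: -328.
Profit is highest at q = 0. Equivalently, the lowest AVC in the table is 82/4 ≈ $20.50 at q = 4, and P = $8 falls below it — price never covers variable cost, so the firm shuts down and loses only its fixed cost.

q = 0 (shut down); profit = -$133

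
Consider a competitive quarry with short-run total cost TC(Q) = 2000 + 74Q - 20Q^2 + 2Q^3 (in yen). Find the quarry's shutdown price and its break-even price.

Shutdown price = min AVC. AVC = 74 - 20Q + 2Q^2, with vertex at Q = 5 and minimum ¥24.
ATC = 2000/Q + 74 - 20Q + 2Q^2. Setting dATC/dQ = −2000/Q^2 − 20 + 4Q = 0 gives Q = 10 (since 4·10^3 − 20·10^2 = 2000).
min ATC = 2000/10 + 74 − 20·10 + 2·10^2 = ¥274. That is the break-even price.
Between these two prices the firm operates at a loss; above ¥274 it earns a profit.

Shutdown price = ¥24; break-even price = ¥274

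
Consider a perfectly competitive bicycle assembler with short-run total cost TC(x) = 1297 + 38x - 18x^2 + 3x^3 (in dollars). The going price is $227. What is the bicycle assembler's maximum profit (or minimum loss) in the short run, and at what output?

Profit = -$121 at x = 7

AVC = 38 - 18x + 3x^2 has its minimum $11 at x = 3; price $227 clears that bar, so the firm operates.
With MC = 38 - 36x + 9x^2, P = MC on the upward-sloping part at x* = 7.
TR = 227·7 = 1589. TC = 1297 + 413 = 1710. Profit = 1589 − 1710 = -$121.
That loss of $121 beats the $1297 the firm would lose by shutting down; producing recovers $1176 of fixed cost.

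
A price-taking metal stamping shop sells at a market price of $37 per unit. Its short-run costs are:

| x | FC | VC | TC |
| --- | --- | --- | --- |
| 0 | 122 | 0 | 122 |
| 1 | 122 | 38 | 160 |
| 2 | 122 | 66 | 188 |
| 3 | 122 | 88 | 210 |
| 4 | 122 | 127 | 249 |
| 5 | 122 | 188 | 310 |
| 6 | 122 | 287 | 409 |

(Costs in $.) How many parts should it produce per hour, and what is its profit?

Compute π = P·x − TC at each output: x=0: -122; x=1: -123; x=2: -114; x=3: -99; x=4: -101; x=5: -125; x=6: -187.
Profit is maximized at x = 3. AVC there is 88/3 = $29.33 ≤ P, so producing beats shutting down (which would give -$122).

x = 3; profit = -$99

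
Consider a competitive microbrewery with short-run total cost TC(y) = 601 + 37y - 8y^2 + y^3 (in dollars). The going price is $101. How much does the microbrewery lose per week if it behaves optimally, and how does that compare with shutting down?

Profit = -$89 at y = 8

AVC = 37 - 8y + y^2 has its minimum $21 at y = 4; price $101 clears that bar, so the firm operates.
With MC = 37 - 16y + 3y^2, P = MC on the upward-sloping part at y* = 8.
TR = 101·8 = 808. TC = 601 + 296 = 897. Profit = 808 − 897 = -$89.
That loss of $89 beats the $601 the firm would lose by shutting down; producing recovers $512 of fixed cost.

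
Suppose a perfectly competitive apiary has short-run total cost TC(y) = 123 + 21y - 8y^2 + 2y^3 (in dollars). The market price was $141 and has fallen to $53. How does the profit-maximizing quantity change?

MC = 21 - 16y + 6y^2; the shutdown threshold is min AVC = $13 (at y = 2).
At P = $141 ≥ min AVC, set P = MC on the rising branch: y = 6.
At P = $53 ≥ min AVC, set P = MC: y = 4. The firm stays open but cuts output.

Output falls from 6 to 4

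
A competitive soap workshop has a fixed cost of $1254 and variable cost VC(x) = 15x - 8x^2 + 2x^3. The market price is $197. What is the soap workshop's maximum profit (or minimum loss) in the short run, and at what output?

AVC = 15 - 8x + 2x^2; min AVC = $7 at x = 2. Since P = $197 ≥ min AVC, the firm produces.
MC = 15 - 16x + 6x^2. Setting P = MC and taking the root on the rising branch gives x* = 7.
TR = 197·7 = 1379. TC = 1254 + 399 = 1653. Profit = 1379 − 1653 = -$274.
That loss of $274 beats the $1254 the firm would lose by shutting down; producing recovers $980 of fixed cost.

Profit = -$274 at x = 7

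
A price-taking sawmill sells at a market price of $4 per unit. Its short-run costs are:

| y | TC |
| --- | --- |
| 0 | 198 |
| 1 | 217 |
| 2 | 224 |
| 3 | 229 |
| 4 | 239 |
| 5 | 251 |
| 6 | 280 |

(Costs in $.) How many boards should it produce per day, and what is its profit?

Compute π = P·y − TC at each output: y=0: -198; y=1: -213; y=2: -216; y=3: -217; y=4: -223; y=5: -231; y=6: -256.
Profit is highest at y = 0. Equivalently, the lowest AVC in the table is 41/4 ≈ $10.25 at y = 4, and P = $4 falls below it — price never covers variable cost, so the firm shuts down and loses only its fixed cost.

y = 0 (shut down); profit = -$198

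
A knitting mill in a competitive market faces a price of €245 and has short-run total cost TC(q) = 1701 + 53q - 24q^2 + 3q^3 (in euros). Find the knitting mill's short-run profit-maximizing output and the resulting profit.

AVC = 53 - 24q + 3q^2; min AVC = €5 at q = 4. Since P = €245 ≥ min AVC, the firm produces.
MC = 53 - 48q + 9q^2. Setting P = MC and taking the root on the rising branch gives q* = 8.
TR = 245·8 = 1960. TC = 1701 + 424 = 2125. Profit = 1960 − 2125 = -€165.
By producing, the firm covers all variable cost plus €1536 of fixed cost; shutting down would lose the full €1701.

Profit = -€165 at q = 8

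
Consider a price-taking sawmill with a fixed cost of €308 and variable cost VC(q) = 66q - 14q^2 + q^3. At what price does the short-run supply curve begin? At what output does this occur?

€17 per unit, at q = 7

The shutdown price is the minimum of AVC. VC = 66q - 14q^2 + q^3, so AVC = 66 - 14q + q^2.
At the minimum of AVC, MC = AVC. MC = 66 - 28q + 3q^2; setting MC = AVC gives 2q^2 - 14q = 0, so q = 7. min AVC = 17.
For P < €17 the firm produces nothing.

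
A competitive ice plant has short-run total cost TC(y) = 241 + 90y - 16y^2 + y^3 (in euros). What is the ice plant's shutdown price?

The firm shuts down when price falls below the minimum of average variable cost. AVC = VC/y = 90 - 16y + y^2.
At the minimum of AVC, MC = AVC. MC = 90 - 32y + 3y^2; setting MC = AVC gives 2y^2 - 16y = 0, so y = 8. min AVC = 26.
So the shutdown price is €26.

€26 per unit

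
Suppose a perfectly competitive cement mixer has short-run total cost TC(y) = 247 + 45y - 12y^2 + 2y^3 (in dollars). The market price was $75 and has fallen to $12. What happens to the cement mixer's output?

MC = 45 - 24y + 6y^2; the shutdown threshold is min AVC = $27 (at y = 3).
At P = $75 ≥ min AVC, set P = MC on the rising branch: y = 5.
At P = $12 < min AVC = $27, price no longer covers variable cost at any output, so the firm shuts down: y = 0.

Output falls from 5 to 0 (the firm shuts down)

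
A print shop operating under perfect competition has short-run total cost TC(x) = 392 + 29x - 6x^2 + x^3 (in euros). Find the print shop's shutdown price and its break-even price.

Shutdown price = min AVC. AVC = 29 - 6x + x^2, with vertex at x = 3 and minimum €20.
ATC = 392/x + 29 - 6x + x^2. Setting dATC/dx = −392/x^2 − 6 + 2x = 0 gives x = 7 (since 2·7^3 − 6·7^2 = 392).
min ATC = 392/7 + 29 − 6·7 + 7^2 = €92. That is the break-even price.
Between these two prices the firm operates at a loss; above €92 it earns a profit.

Shutdown price = €20; break-even price = €92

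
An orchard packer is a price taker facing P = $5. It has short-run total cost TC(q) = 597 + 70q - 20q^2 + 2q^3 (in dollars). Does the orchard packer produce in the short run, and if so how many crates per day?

Shut down

Variable cost is VC = 70q - 20q^2 + 2q^3, so AVC = VC/q = 70 - 20q + 2q^2 and MC = dTC/dq = 70 - 40q + 6q^2.
AVC hits its minimum where MC = AVC, at q = 5, giving min AVC = 70 - 20·5 + 2·5^2 = $20.
P = $5 lies below min AVC = $20; no output level covers variable cost.
Best response: produce nothing and absorb the $597 fixed cost.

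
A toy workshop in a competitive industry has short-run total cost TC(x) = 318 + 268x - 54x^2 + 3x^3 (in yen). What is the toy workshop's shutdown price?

¥25 per unit

The shutdown price is the minimum of AVC. VC = 268x - 54x^2 + 3x^3, so AVC = 268 - 54x + 3x^2.
At the minimum of AVC, MC = AVC. MC = 268 - 108x + 9x^2; setting MC = AVC gives 6x^2 - 54x = 0, so x = 9. min AVC = 25.
The firm shuts down for any P below ¥25.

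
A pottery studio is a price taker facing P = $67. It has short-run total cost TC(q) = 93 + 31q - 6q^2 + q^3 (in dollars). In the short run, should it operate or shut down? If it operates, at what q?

From TC, MC = TC'(q) = 31 - 12q + 3q^2 and AVC = VC/q = 31 - 6q + q^2.
AVC hits its minimum where MC = AVC, at q = 3, giving min AVC = 31 - 6·3 + 3^2 = $22.
Since P = $67 ≥ min AVC = $22, price covers variable cost and the firm should produce.
Set P = MC: 67 = 31 - 12q + 3q^2 → -36 - 12q + 3q^2 = 0. The roots are q = -2 and q = 6; the profit-maximizing output is on the rising part of MC, so q* = 6.
Check: AVC at q = 6 is $31 ≤ P, so revenue covers variable cost.
Profit = P·q − TC = 67·6 − 279 = $123.

Produce at q = 6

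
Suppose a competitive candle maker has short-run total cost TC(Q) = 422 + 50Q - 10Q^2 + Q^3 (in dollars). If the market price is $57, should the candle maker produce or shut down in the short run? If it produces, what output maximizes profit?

Produce at Q = 7

From TC, MC = TC'(Q) = 50 - 20Q + 3Q^2 and AVC = VC/Q = 50 - 10Q + Q^2.
The AVC parabola has its vertex at Q = 10/2 = 5, where AVC = 50 - 10·5 + 5^2 = $25.
Since P = $57 ≥ min AVC = $25, price covers variable cost and the firm should produce.
Set P = MC: 57 = 50 - 20Q + 3Q^2 → -7 - 20Q + 3Q^2 = 0. The roots are Q = -1/3 and Q = 7; the profit-maximizing output is on the rising part of MC, so Q* = 7.
Check: AVC at Q = 7 is $29 ≤ P, so revenue covers variable cost.
Profit = P·Q − TC = 57·7 − 625 = -$226, a loss, but smaller than the $422 fixed cost the firm would lose by shutting down.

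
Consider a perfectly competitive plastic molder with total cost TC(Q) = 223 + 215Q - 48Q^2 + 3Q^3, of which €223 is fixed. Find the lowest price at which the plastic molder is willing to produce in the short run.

€23 per unit

The firm shuts down when price falls below the minimum of average variable cost. AVC = VC/Q = 215 - 48Q + 3Q^2.
dAVC/dQ = -48 + 6Q = 0 gives Q = 8. min AVC = 215 - 48·8 + 3·8^2 = 23.
For P < €23 the firm produces nothing.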